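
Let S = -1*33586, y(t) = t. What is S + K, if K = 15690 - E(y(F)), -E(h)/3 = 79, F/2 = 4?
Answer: -17659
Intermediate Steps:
F = 8 (F = 2*4 = 8)
E(h) = -237 (E(h) = -3*79 = -237)
S = -33586
K = 15927 (K = 15690 - 1*(-237) = 15690 + 237 = 15927)
S + K = -33586 + 15927 = -17659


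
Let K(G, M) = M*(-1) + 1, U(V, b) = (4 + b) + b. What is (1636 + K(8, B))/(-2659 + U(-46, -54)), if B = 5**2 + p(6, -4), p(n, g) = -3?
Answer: -1615/2763 ≈ -0.58451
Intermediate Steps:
B = 22 (B = 5**2 - 3 = 25 - 3 = 22)
U(V, b) = 4 + 2*b
K(G, M) = 1 - M (K(G, M) = -M + 1 = 1 - M)
(1636 + K(8, B))/(-2659 + U(-46, -54)) = (1636 + (1 - 1*22))/(-2659 + (4 + 2*(-54))) = (1636 + (1 - 22))/(-2659 + (4 - 108)) = (1636 - 21)/(-2659 - 104) = 1615/(-2763) = 1615*(-1/2763) = -1615/2763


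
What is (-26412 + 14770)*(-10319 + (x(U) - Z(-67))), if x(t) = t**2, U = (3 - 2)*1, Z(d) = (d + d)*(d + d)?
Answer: 329165908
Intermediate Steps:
Z(d) = 4*d**2 (Z(d) = (2*d)*(2*d) = 4*d**2)
U = 1 (U = 1*1 = 1)
(-26412 + 14770)*(-10319 + (x(U) - Z(-67))) = (-26412 + 14770)*(-10319 + (1**2 - 4*(-67)**2)) = -11642*(-10319 + (1 - 4*4489)) = -11642*(-10319 + (1 - 1*17956)) = -11642*(-10319 + (1 - 17956)) = -11642*(-10319 - 17955) = -11642*(-28274) = 329165908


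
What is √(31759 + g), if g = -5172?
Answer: √26587 ≈ 163.06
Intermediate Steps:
√(31759 + g) = √(31759 - 5172) = √26587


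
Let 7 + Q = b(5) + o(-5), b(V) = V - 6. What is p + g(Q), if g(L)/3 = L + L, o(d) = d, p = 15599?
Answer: 15521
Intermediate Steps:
b(V) = -6 + V
Q = -13 (Q = -7 + ((-6 + 5) - 5) = -7 + (-1 - 5) = -7 - 6 = -13)
g(L) = 6*L (g(L) = 3*(L + L) = 3*(2*L) = 6*L)
p + g(Q) = 15599 + 6*(-13) = 15599 - 78 = 15521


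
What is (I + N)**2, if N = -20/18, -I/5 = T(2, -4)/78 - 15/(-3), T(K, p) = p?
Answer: 9150625/13689 ≈ 668.47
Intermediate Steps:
I = -965/39 (I = -5*(-4/78 - 15/(-3)) = -5*(-4*1/78 - 15*(-1/3)) = -5*(-2/39 + 5) = -5*193/39 = -965/39 ≈ -24.744)
N = -10/9 (N = -20*1/18 = -10/9 ≈ -1.1111)
(I + N)**2 = (-965/39 - 10/9)**2 = (-3025/117)**2 = 9150625/13689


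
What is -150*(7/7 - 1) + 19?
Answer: 19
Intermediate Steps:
-150*(7/7 - 1) + 19 = -150*(7*(⅐) - 1) + 19 = -150*(1 - 1) + 19 = -0 + 19 = -150*0 + 19 = 0 + 19 = 19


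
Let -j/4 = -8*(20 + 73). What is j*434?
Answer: 1291584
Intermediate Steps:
j = 2976 (j = -(-32)*(20 + 73) = -(-32)*93 = -4*(-744) = 2976)
j*434 = 2976*434 = 1291584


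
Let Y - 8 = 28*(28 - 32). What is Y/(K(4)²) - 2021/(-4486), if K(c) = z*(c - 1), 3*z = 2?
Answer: -114615/4486 ≈ -25.549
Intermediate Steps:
z = ⅔ (z = (⅓)*2 = ⅔ ≈ 0.66667)
K(c) = -⅔ + 2*c/3 (K(c) = 2*(c - 1)/3 = 2*(-1 + c)/3 = -⅔ + 2*c/3)
Y = -104 (Y = 8 + 28*(28 - 32) = 8 + 28*(-4) = 8 - 112 = -104)
Y/(K(4)²) - 2021/(-4486) = -104/(-⅔ + (⅔)*4)² - 2021/(-4486) = -104/(-⅔ + 8/3)² - 2021*(-1/4486) = -104/(2²) + 2021/4486 = -104/4 + 2021/4486 = -104*¼ + 2021/4486 = -26 + 2021/4486 = -114615/4486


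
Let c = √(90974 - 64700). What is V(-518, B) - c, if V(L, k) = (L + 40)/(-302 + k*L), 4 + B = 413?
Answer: 239/106082 - √26274 ≈ -162.09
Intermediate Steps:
B = 409 (B = -4 + 413 = 409)
V(L, k) = (40 + L)/(-302 + L*k)
c = √26274 ≈ 162.09
V(-518, B) - c = (40 - 518)/(-302 - 518*409) - √26274 = -478/(-302 - 211862) - √26274 = -478/(-212164) - √26274 = -1/212164*(-478) - √26274 = 239/106082 - √26274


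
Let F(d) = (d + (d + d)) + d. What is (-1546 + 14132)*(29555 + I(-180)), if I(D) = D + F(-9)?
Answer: 369260654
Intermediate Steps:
F(d) = 4*d (F(d) = (d + 2*d) + d = 3*d + d = 4*d)
I(D) = -36 + D (I(D) = D + 4*(-9) = D - 36 = -36 + D)
(-1546 + 14132)*(29555 + I(-180)) = (-1546 + 14132)*(29555 + (-36 - 180)) = 12586*(29555 - 216) = 12586*29339 = 369260654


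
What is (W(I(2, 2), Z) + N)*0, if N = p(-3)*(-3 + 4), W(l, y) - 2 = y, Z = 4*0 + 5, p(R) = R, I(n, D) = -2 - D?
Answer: 0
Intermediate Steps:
Z = 5 (Z = 0 + 5 = 5)
W(l, y) = 2 + y
N = -3 (N = -3*(-3 + 4) = -3*1 = -3)
(W(I(2, 2), Z) + N)*0 = ((2 + 5) - 3)*0 = (7 - 3)*0 = 4*0 = 0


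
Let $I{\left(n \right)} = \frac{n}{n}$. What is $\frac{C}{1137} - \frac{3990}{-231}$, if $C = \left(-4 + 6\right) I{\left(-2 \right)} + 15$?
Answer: $\frac{216217}{12507} \approx 17.288$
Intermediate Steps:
$I{\left(n \right)} = 1$
$C = 17$ ($C = \left(-4 + 6\right) 1 + 15 = 2 \cdot 1 + 15 = 2 + 15 = 17$)
$\frac{C}{1137} - \frac{3990}{-231} = \frac{17}{1137} - \frac{3990}{-231} = 17 \cdot \frac{1}{1137} - - \frac{190}{11} = \frac{17}{1137} + \frac{190}{11} = \frac{216217}{12507}$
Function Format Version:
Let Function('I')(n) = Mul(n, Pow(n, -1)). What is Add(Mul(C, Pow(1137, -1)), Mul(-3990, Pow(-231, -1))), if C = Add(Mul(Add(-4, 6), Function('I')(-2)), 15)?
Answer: Rational(216217, 12507) ≈ 17.288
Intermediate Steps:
Function('I')(n) = 1
C = 17 (C = Add(Mul(Add(-4, 6), 1), 15) = Add(Mul(2, 1), 15) = Add(2, 15) = 17)
Add(Mul(C, Pow(1137, -1)), Mul(-3990, Pow(-231, -1))) = Add(Mul(17, Pow(1137, -1)), Mul(-3990, Pow(-231, -1))) = Add(Mul(17, Rational(1, 1137)), Mul(-3990, Rational(-1, 231))) = Add(Rational(17, 1137), Rational(190, 11)) = Rational(216217, 12507)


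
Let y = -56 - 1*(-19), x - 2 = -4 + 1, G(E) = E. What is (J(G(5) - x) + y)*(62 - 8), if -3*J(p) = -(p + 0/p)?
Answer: -1890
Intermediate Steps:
x = -1 (x = 2 + (-4 + 1) = 2 - 3 = -1)
y = -37 (y = -56 + 19 = -37)
J(p) = p/3 (J(p) = -(-1)*(p + 0/p)/3 = -(-1)*(p + 0)/3 = -(-1)*p/3 = p/3)
(J(G(5) - x) + y)*(62 - 8) = ((5 - 1*(-1))/3 - 37)*(62 - 8) = ((5 + 1)/3 - 37)*54 = ((1/3)*6 - 37)*54 = (2 - 37)*54 = -35*54 = -1890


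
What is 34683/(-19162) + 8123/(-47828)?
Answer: -82475975/41658188 ≈ -1.9798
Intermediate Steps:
34683/(-19162) + 8123/(-47828) = 34683*(-1/19162) + 8123*(-1/47828) = -3153/1742 - 8123/47828 = -82475975/41658188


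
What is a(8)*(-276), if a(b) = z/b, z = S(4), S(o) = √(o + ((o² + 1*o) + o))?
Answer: -69*√7 ≈ -182.56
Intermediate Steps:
S(o) = √(o² + 3*o) (S(o) = √(o + ((o² + o) + o)) = √(o + ((o + o²) + o)) = √(o + (o² + 2*o)) = √(o² + 3*o))
z = 2*√7 (z = √(4*(3 + 4)) = √(4*7) = √28 = 2*√7 ≈ 5.2915)
a(b) = 2*√7/b (a(b) = (2*√7)/b = 2*√7/b)
a(8)*(-276) = (2*√7/8)*(-276) = (2*√7*(⅛))*(-276) = (√7/4)*(-276) = -69*√7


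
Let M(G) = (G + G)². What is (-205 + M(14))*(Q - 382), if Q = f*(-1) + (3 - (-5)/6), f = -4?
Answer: -433285/2 ≈ -2.1664e+5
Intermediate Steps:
M(G) = 4*G² (M(G) = (2*G)² = 4*G²)
Q = 47/6 (Q = -4*(-1) + (3 - (-5)/6) = 4 + (3 - (-5)/6) = 4 + (3 - 1*(-⅚)) = 4 + (3 + ⅚) = 4 + 23/6 = 47/6 ≈ 7.8333)
(-205 + M(14))*(Q - 382) = (-205 + 4*14²)*(47/6 - 382) = (-205 + 4*196)*(-2245/6) = (-205 + 784)*(-2245/6) = 579*(-2245/6) = -433285/2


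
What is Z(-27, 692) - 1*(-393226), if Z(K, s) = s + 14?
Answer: 393932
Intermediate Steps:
Z(K, s) = 14 + s
Z(-27, 692) - 1*(-393226) = (14 + 692) - 1*(-393226) = 706 + 393226 = 393932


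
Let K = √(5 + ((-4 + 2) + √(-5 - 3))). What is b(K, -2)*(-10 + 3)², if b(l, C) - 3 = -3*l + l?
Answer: 147 - 98*√(3 + 2*I*√2) ≈ -37.946 - 73.438*I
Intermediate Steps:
K = √(3 + 2*I*√2) (K = √(5 + (-2 + √(-8))) = √(5 + (-2 + 2*I*√2)) = √(3 + 2*I*√2) ≈ 1.8872 + 0.74937*I)
b(l, C) = 3 - 2*l (b(l, C) = 3 + (-3*l + l) = 3 - 2*l)
b(K, -2)*(-10 + 3)² = (3 - 2*√(3 + 2*I*√2))*(-10 + 3)² = (3 - 2*√(3 + 2*I*√2))*(-7)² = (3 - 2*√(3 + 2*I*√2))*49 = 147 - 98*√(3 + 2*I*√2)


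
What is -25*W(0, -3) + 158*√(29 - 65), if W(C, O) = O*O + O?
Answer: -150 + 948*I ≈ -150.0 + 948.0*I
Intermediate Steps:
W(C, O) = O + O² (W(C, O) = O² + O = O + O²)
-25*W(0, -3) + 158*√(29 - 65) = -(-75)*(1 - 3) + 158*√(29 - 65) = -(-75)*(-2) + 158*√(-36) = -25*6 + 158*(6*I) = -150 + 948*I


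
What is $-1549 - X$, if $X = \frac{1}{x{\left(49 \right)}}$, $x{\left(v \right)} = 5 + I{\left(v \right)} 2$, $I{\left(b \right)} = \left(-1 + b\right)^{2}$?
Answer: $- \frac{7145538}{4613} \approx -1549.0$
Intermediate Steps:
$x{\left(v \right)} = 5 + 2 \left(-1 + v\right)^{2}$ ($x{\left(v \right)} = 5 + \left(-1 + v\right)^{2} \cdot 2 = 5 + 2 \left(-1 + v\right)^{2}$)
$X = \frac{1}{4613}$ ($X = \frac{1}{5 + 2 \left(-1 + 49\right)^{2}} = \frac{1}{5 + 2 \cdot 48^{2}} = \frac{1}{5 + 2 \cdot 2304} = \frac{1}{5 + 4608} = \frac{1}{4613} \approx 0.00021678$)
$-1549 - X = -1549 - \frac{1}{4613} = - \frac{7145538}{4613}$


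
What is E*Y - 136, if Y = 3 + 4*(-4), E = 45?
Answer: -721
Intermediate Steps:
Y = -13 (Y = 3 - 16 = -13)
E*Y - 136 = 45*(-13) - 136 = -585 - 136 = -721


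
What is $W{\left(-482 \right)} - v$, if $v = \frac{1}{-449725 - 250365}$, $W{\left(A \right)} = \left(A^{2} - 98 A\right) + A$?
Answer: $\frac{195379717021}{700090} \approx 2.7908 \cdot 10^{5}$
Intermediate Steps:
$W{\left(A \right)} = A^{2} - 97 A$
$v = - \frac{1}{700090}$ ($v = \frac{1}{-700090} = - \frac{1}{700090} \approx -1.4284 \cdot 10^{-6}$)
$W{\left(-482 \right)} - v = - 482 \left(-97 - 482\right) - - \frac{1}{700090} = \left(-482\right) \left(-579\right) + \frac{1}{700090} = 279078 + \frac{1}{700090} = \frac{195379717021}{700090}$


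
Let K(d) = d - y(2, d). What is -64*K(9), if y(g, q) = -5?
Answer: -896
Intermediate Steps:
K(d) = 5 + d (K(d) = d - 1*(-5) = d + 5 = 5 + d)
-64*K(9) = -64*(5 + 9) = -64*14 = -896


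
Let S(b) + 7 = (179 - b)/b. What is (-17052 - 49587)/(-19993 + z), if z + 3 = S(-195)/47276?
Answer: 614332945980/184339526459 ≈ 3.3326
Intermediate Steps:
S(b) = -7 + (179 - b)/b
z = -27658199/9218820 (z = -3 + (-8 + 179/(-195))/47276 = -3 + (-8 + 179*(-1/195))*(1/47276) = -3 + (-8 - 179/195)*(1/47276) = -3 - 1739/195*1/47276 = -3 - 1739/9218820 = -27658199/9218820 ≈ -3.0002)
(-17052 - 49587)/(-19993 + z) = (-17052 - 49587)/(-19993 - 27658199/9218820) = -66639/(-184339526459/9218820) = -66639*(-9218820/184339526459) = 614332945980/184339526459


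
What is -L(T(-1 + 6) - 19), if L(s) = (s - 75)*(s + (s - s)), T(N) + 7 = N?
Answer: -2016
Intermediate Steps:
T(N) = -7 + N
L(s) = s*(-75 + s) (L(s) = (-75 + s)*(s + 0) = (-75 + s)*s = s*(-75 + s))
-L(T(-1 + 6) - 19) = -((-7 + (-1 + 6)) - 19)*(-75 + ((-7 + (-1 + 6)) - 19)) = -((-7 + 5) - 19)*(-75 + ((-7 + 5) - 19)) = -(-2 - 19)*(-75 + (-2 - 19)) = -(-21)*(-75 - 21) = -(-21)*(-96) = -1*2016 = -2016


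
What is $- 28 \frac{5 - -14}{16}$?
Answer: $- \frac{133}{4} \approx -33.25$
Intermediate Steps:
$- 28 \frac{5 - -14}{16} = - 28 \left(5 + 14\right) \frac{1}{16} = - 28 \cdot 19 \cdot \frac{1}{16} = \left(-28\right) \frac{19}{16} = - \frac{133}{4}$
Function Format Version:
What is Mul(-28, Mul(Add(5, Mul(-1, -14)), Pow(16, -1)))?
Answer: Rational(-133, 4) ≈ -33.250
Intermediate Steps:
Mul(-28, Mul(Add(5, Mul(-1, -14)), Pow(16, -1))) = Mul(-28, Mul(Add(5, 14), Rational(1, 16))) = Mul(-28, Mul(19, Rational(1, 16))) = Mul(-28, Rational(19, 16)) = Rational(-133, 4)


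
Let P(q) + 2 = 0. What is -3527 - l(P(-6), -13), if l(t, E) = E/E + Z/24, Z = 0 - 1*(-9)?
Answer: -28227/8 ≈ -3528.4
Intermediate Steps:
P(q) = -2 (P(q) = -2 + 0 = -2)
Z = 9 (Z = 0 + 9 = 9)
l(t, E) = 11/8 (l(t, E) = E/E + 9/24 = 1 + 9*(1/24) = 1 + 3/8 = 11/8)
-3527 - l(P(-6), -13) = -3527 - 1*11/8 = -3527 - 11/8 = -28227/8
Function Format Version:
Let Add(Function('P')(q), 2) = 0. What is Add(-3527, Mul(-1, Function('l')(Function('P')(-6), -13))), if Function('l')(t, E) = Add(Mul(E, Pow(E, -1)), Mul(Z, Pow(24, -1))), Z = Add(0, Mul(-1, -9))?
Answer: Rational(-28227, 8) ≈ -3528.4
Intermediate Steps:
Function('P')(q) = -2 (Function('P')(q) = Add(-2, 0) = -2)
Z = 9 (Z = Add(0, 9) = 9)
Function('l')(t, E) = Rational(11, 8) (Function('l')(t, E) = Add(Mul(E, Pow(E, -1)), Mul(9, Pow(24, -1))) = Add(1, Mul(9, Rational(1, 24))) = Add(1, Rational(3, 8)) = Rational(11, 8))
Add(-3527, Mul(-1, Function('l')(Function('P')(-6), -13))) = Add(-3527, Mul(-1, Rational(11, 8))) = Add(-3527, Rational(-11, 8)) = Rational(-28227, 8)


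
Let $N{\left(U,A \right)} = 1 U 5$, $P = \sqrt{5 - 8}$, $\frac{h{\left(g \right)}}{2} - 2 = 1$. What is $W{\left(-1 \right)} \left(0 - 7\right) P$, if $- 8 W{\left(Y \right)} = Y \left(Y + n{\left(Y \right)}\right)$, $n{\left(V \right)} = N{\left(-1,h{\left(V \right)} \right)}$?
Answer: $\frac{21 i \sqrt{3}}{4} \approx 9.0933 i$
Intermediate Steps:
$h{\left(g \right)} = 6$ ($h{\left(g \right)} = 4 + 2 \cdot 1 = 4 + 2 = 6$)
$P = i \sqrt{3}$ ($P = \sqrt{-3} = i \sqrt{3} \approx 1.732 i$)
$N{\left(U,A \right)} = 5 U$ ($N{\left(U,A \right)} = U 5 = 5 U$)
$n{\left(V \right)} = -5$ ($n{\left(V \right)} = 5 \left(-1\right) = -5$)
$W{\left(Y \right)} = - \frac{Y \left(-5 + Y\right)}{8}$ ($W{\left(Y \right)} = - \frac{Y \left(Y - 5\right)}{8} = - \frac{Y \left(-5 + Y\right)}{8}$)
$W{\left(-1 \right)} \left(0 - 7\right) P = \frac{1}{8} \left(-1\right) \left(5 - -1\right) \left(0 - 7\right) i \sqrt{3} = \frac{1}{8} \left(-1\right) \left(5 + 1\right) \left(0 - 7\right) i \sqrt{3} = \frac{1}{8} \left(-1\right) 6 \left(-7\right) i \sqrt{3} = \left(- \frac{3}{4}\right) \left(-7\right) i \sqrt{3} = \frac{21 i \sqrt{3}}{4}$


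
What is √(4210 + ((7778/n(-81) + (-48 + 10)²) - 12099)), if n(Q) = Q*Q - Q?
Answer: 2*I*√219349549/369 ≈ 80.273*I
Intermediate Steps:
n(Q) = Q² - Q
√(4210 + ((7778/n(-81) + (-48 + 10)²) - 12099)) = √(4210 + ((7778/((-81*(-1 - 81))) + (-48 + 10)²) - 12099)) = √(4210 + ((7778/((-81*(-82))) + (-38)²) - 12099)) = √(4210 + ((7778/6642 + 1444) - 12099)) = √(4210 + ((7778*(1/6642) + 1444) - 12099)) = √(4210 + ((3889/3321 + 1444) - 12099)) = √(4210 + (4799413/3321 - 12099)) = √(4210 - 35381366/3321) = √(-21399956/3321) = 2*I*√219349549/369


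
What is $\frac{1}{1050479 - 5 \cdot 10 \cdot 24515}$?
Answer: $- \frac{1}{175271} \approx -5.7054 \cdot 10^{-6}$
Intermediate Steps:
$\frac{1}{1050479 - 5 \cdot 10 \cdot 24515} = \frac{1}{1050479 - 1225750} = \frac{1}{-175271} = - \frac{1}{175271}$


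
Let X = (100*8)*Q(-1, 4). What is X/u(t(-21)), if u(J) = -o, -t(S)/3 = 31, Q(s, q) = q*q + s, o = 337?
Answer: -12000/337 ≈ -35.608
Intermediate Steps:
Q(s, q) = s + q**2 (Q(s, q) = q**2 + s = s + q**2)
t(S) = -93 (t(S) = -3*31 = -93)
X = 12000 (X = (100*8)*(-1 + 4**2) = 800*(-1 + 16) = 800*15 = 12000)
u(J) = -337 (u(J) = -1*337 = -337)
X/u(t(-21)) = 12000/(-337) = 12000*(-1/337) = -12000/337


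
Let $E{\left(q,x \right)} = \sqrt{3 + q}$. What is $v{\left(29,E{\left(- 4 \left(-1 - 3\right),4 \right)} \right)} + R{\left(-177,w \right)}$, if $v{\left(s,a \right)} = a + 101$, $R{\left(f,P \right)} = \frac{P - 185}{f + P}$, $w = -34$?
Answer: $\frac{21530}{211} + \sqrt{19} \approx 106.4$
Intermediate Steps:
$R{\left(f,P \right)} = \frac{-185 + P}{P + f}$ ($R{\left(f,P \right)} = \frac{P - 185}{P + f} = \frac{-185 + P}{P + f}$)
$v{\left(s,a \right)} = 101 + a$
$v{\left(29,E{\left(- 4 \left(-1 - 3\right),4 \right)} \right)} + R{\left(-177,w \right)} = \left(101 + \sqrt{3 - 4 \left(-1 - 3\right)}\right) + \frac{-185 - 34}{-34 - 177} = \left(101 + \sqrt{3 - -16}\right) + \frac{1}{-211} \left(-219\right) = \left(101 + \sqrt{3 + 16}\right) - - \frac{219}{211} = \left(101 + \sqrt{19}\right) + \frac{219}{211} = \frac{21530}{211} + \sqrt{19}$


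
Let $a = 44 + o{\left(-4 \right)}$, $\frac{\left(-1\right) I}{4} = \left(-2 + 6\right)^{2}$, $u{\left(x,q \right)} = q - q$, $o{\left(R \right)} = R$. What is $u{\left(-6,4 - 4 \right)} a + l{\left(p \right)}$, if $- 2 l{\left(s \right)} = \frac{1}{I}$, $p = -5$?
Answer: $\frac{1}{128} \approx 0.0078125$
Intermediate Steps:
$u{\left(x,q \right)} = 0$
$I = -64$ ($I = - 4 \left(-2 + 6\right)^{2} = - 4 \cdot 4^{2} = \left(-4\right) 16 = -64$)
$l{\left(s \right)} = \frac{1}{128}$ ($l{\left(s \right)} = - \frac{1}{2 \left(-64\right)} = \left(- \frac{1}{2}\right) \left(- \frac{1}{64}\right) = \frac{1}{128}$)
$a = 40$ ($a = 44 - 4 = 40$)
$u{\left(-6,4 - 4 \right)} a + l{\left(p \right)} = 0 \cdot 40 + \frac{1}{128} = 0 + \frac{1}{128} = \frac{1}{128}$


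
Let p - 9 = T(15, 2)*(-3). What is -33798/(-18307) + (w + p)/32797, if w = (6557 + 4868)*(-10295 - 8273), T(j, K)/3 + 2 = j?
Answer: -3882529499950/600414679 ≈ -6466.4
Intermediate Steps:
T(j, K) = -6 + 3*j
w = -212139400 (w = 11425*(-18568) = -212139400)
p = -108 (p = 9 + (-6 + 3*15)*(-3) = 9 + (-6 + 45)*(-3) = 9 + 39*(-3) = 9 - 117 = -108)
-33798/(-18307) + (w + p)/32797 = -33798/(-18307) + (-212139400 - 108)/32797 = -33798*(-1/18307) - 212139508*1/32797 = 33798/18307 - 212139508/32797 = -3882529499950/600414679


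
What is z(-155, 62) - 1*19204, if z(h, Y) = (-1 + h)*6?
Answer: -20140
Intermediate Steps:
z(h, Y) = -6 + 6*h
z(-155, 62) - 1*19204 = (-6 + 6*(-155)) - 1*19204 = (-6 - 930) - 19204 = -936 - 19204 = -20140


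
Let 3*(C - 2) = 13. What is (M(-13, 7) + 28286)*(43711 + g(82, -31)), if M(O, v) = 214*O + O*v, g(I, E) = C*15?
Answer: 1113241878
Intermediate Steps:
C = 19/3 (C = 2 + (1/3)*13 = 2 + 13/3 = 19/3 ≈ 6.3333)
g(I, E) = 95 (g(I, E) = (19/3)*15 = 95)
(M(-13, 7) + 28286)*(43711 + g(82, -31)) = (-13*(214 + 7) + 28286)*(43711 + 95) = (-13*221 + 28286)*43806 = (-2873 + 28286)*43806 = 25413*43806 = 1113241878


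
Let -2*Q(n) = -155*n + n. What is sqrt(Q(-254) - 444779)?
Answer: 3*I*sqrt(51593) ≈ 681.42*I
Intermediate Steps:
Q(n) = 77*n (Q(n) = -(-155*n + n)/2 = -(-77)*n = 77*n)
sqrt(Q(-254) - 444779) = sqrt(77*(-254) - 444779) = sqrt(-19558 - 444779) = sqrt(-464337) = 3*I*sqrt(51593)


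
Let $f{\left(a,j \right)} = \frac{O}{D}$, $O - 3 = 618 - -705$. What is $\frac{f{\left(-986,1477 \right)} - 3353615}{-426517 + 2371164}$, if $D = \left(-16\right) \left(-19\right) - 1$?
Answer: $- \frac{338714673}{196409347} \approx -1.7245$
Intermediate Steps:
$D = 303$ ($D = 304 - 1 = 303$)
$O = 1326$ ($O = 3 + \left(618 - -705\right) = 3 + \left(618 + 705\right) = 3 + 1323 = 1326$)
$f{\left(a,j \right)} = \frac{442}{101}$ ($f{\left(a,j \right)} = \frac{1326}{303} = 1326 \cdot \frac{1}{303} = \frac{442}{101}$)
$\frac{f{\left(-986,1477 \right)} - 3353615}{-426517 + 2371164} = \frac{\frac{442}{101} - 3353615}{-426517 + 2371164} = - \frac{338714673}{101 \cdot 1944647} = \left(- \frac{338714673}{101}\right) \frac{1}{1944647} = - \frac{338714673}{196409347}$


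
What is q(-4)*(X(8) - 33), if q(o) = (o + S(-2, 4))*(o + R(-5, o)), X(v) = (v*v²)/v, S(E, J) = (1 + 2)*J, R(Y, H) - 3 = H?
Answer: -1240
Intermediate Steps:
R(Y, H) = 3 + H
S(E, J) = 3*J
X(v) = v² (X(v) = v³/v = v²)
q(o) = (3 + 2*o)*(12 + o) (q(o) = (o + 3*4)*(o + (3 + o)) = (o + 12)*(3 + 2*o) = (12 + o)*(3 + 2*o) = (3 + 2*o)*(12 + o))
q(-4)*(X(8) - 33) = (36 + 2*(-4)² + 27*(-4))*(8² - 33) = (36 + 2*16 - 108)*(64 - 33) = (36 + 32 - 108)*31 = -40*31 = -1240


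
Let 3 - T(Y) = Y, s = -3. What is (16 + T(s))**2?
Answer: 484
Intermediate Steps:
T(Y) = 3 - Y
(16 + T(s))**2 = (16 + (3 - 1*(-3)))**2 = (16 + (3 + 3))**2 = (16 + 6)**2 = 22**2 = 484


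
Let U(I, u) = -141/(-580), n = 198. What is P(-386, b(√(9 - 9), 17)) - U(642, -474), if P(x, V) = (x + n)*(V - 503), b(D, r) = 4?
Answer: 54410819/580 ≈ 93812.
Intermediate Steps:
U(I, u) = 141/580 (U(I, u) = -141*(-1/580) = 141/580)
P(x, V) = (-503 + V)*(198 + x) (P(x, V) = (x + 198)*(V - 503) = (198 + x)*(-503 + V) = (-503 + V)*(198 + x))
P(-386, b(√(9 - 9), 17)) - U(642, -474) = (-99594 - 503*(-386) + 198*4 + 4*(-386)) - 1*141/580 = (-99594 + 194158 + 792 - 1544) - 141/580 = 93812 - 141/580 = 54410819/580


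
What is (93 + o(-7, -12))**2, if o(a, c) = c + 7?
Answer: 7744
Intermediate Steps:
o(a, c) = 7 + c
(93 + o(-7, -12))**2 = (93 + (7 - 12))**2 = (93 - 5)**2 = 88**2 = 7744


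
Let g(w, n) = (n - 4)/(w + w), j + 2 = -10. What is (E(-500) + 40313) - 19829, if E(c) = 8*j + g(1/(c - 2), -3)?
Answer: 22145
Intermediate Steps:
j = -12 (j = -2 - 10 = -12)
g(w, n) = (-4 + n)/(2*w) (g(w, n) = (-4 + n)/((2*w)) = (-4 + n)*(1/(2*w)) = (-4 + n)/(2*w))
E(c) = -89 - 7*c/2 (E(c) = 8*(-12) + (-4 - 3)/(2*(1/(c - 2))) = -96 + (1/2)*(-7)/1/(-2 + c) = -96 + (1/2)*(-2 + c)*(-7) = -96 + (7 - 7*c/2) = -89 - 7*c/2)
(E(-500) + 40313) - 19829 = ((-89 - 7/2*(-500)) + 40313) - 19829 = ((-89 + 1750) + 40313) - 19829 = (1661 + 40313) - 19829 = 41974 - 19829 = 22145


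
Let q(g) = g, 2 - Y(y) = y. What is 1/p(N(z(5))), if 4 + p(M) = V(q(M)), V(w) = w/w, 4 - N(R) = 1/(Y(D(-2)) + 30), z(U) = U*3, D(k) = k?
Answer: -1/3 ≈ -0.33333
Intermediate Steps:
z(U) = 3*U
Y(y) = 2 - y
N(R) = 135/34 (N(R) = 4 - 1/((2 - 1*(-2)) + 30) = 4 - 1/((2 + 2) + 30) = 4 - 1/(4 + 30) = 4 - 1/34 = 135/34)
V(w) = 1
p(M) = -3 (p(M) = -4 + 1 = -3)
1/p(N(z(5))) = 1/(-3) = -1/3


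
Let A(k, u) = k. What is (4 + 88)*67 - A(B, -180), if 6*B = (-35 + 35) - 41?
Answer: 37025/6 ≈ 6170.8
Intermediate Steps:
B = -41/6 (B = ((-35 + 35) - 41)/6 = (0 - 41)/6 = (1/6)*(-41) = -41/6 ≈ -6.8333)
(4 + 88)*67 - A(B, -180) = (4 + 88)*67 - 1*(-41/6) = 92*67 + 41/6 = 6164 + 41/6 = 37025/6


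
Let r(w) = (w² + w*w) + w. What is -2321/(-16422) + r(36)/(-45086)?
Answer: 30743795/370201146 ≈ 0.083046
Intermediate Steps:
r(w) = w + 2*w² (r(w) = (w² + w²) + w = 2*w² + w = w + 2*w²)
-2321/(-16422) + r(36)/(-45086) = -2321/(-16422) + (36*(1 + 2*36))/(-45086) = -2321*(-1/16422) + (36*(1 + 72))*(-1/45086) = 2321/16422 + (36*73)*(-1/45086) = 2321/16422 + 2628*(-1/45086) = 2321/16422 - 1314/22543 = 30743795/370201146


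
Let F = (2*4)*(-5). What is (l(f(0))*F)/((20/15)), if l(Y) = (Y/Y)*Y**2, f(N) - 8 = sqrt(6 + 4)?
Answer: -2220 - 480*sqrt(10) ≈ -3737.9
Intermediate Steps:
f(N) = 8 + sqrt(10) (f(N) = 8 + sqrt(6 + 4) = 8 + sqrt(10))
l(Y) = Y**2 (l(Y) = 1*Y**2 = Y**2)
F = -40 (F = 8*(-5) = -40)
(l(f(0))*F)/((20/15)) = ((8 + sqrt(10))**2*(-40))/((20/15)) = (-40*(8 + sqrt(10))**2)/((20*(1/15))) = (-40*(8 + sqrt(10))**2)/(4/3) = -40*(8 + sqrt(10))**2*(3/4) = -30*(8 + sqrt(10))**2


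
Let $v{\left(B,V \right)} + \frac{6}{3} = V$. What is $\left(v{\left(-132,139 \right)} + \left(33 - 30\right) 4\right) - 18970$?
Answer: $-18821$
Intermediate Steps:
$v{\left(B,V \right)} = -2 + V$
$\left(v{\left(-132,139 \right)} + \left(33 - 30\right) 4\right) - 18970 = \left(\left(-2 + 139\right) + \left(33 - 30\right) 4\right) - 18970 = \left(137 + 3 \cdot 4\right) - 18970 = \left(137 + 12\right) - 18970 = 149 - 18970 = -18821$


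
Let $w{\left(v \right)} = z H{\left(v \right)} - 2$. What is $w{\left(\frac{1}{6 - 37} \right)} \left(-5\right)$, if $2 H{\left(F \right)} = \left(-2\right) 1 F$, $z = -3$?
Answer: $\frac{325}{31} \approx 10.484$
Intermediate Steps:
$H{\left(F \right)} = - F$ ($H{\left(F \right)} = \frac{\left(-2\right) 1 F}{2} = \frac{\left(-2\right) F}{2} = - F$)
$w{\left(v \right)} = -2 + 3 v$ ($w{\left(v \right)} = - 3 \left(- v\right) - 2 = 3 v - 2 = -2 + 3 v$)
$w{\left(\frac{1}{6 - 37} \right)} \left(-5\right) = \left(-2 + \frac{3}{6 - 37}\right) \left(-5\right) = \left(-2 + \frac{3}{-31}\right) \left(-5\right) = \left(-2 + 3 \left(- \frac{1}{31}\right)\right) \left(-5\right) = \left(-2 - \frac{3}{31}\right) \left(-5\right) = \left(- \frac{65}{31}\right) \left(-5\right) = \frac{325}{31}$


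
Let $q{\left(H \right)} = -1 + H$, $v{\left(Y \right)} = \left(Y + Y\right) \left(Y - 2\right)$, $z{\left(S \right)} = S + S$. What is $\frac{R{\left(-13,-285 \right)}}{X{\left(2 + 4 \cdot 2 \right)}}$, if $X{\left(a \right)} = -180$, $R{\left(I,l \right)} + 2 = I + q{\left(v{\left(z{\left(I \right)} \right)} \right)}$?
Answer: $-8$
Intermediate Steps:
$z{\left(S \right)} = 2 S$
$v{\left(Y \right)} = 2 Y \left(-2 + Y\right)$
$R{\left(I,l \right)} = -3 + I + 4 I \left(-2 + 2 I\right)$ ($R{\left(I,l \right)} = -2 + \left(I + \left(-1 + 2 \cdot 2 I \left(-2 + 2 I\right)\right)\right) = -2 + \left(I + \left(-1 + 4 I \left(-2 + 2 I\right)\right)\right) = -2 + \left(-1 + I + 4 I \left(-2 + 2 I\right)\right) = -3 + I + 4 I \left(-2 + 2 I\right)$)
$\frac{R{\left(-13,-285 \right)}}{X{\left(2 + 4 \cdot 2 \right)}} = \frac{-3 - 13 + 8 \left(-13\right) \left(-1 - 13\right)}{-180} = \left(-3 - 13 + 8 \left(-13\right) \left(-14\right)\right) \left(- \frac{1}{180}\right) = \left(-3 - 13 + 1456\right) \left(- \frac{1}{180}\right) = 1440 \left(- \frac{1}{180}\right) = -8$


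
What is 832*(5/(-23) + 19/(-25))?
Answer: -467584/575 ≈ -813.19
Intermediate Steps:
832*(5/(-23) + 19/(-25)) = 832*(5*(-1/23) + 19*(-1/25)) = 832*(-5/23 - 19/25) = 832*(-562/575) = -467584/575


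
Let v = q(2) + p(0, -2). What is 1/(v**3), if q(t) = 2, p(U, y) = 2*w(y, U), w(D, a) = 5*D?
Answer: -1/5832 ≈ -0.00017147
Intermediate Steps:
p(U, y) = 10*y (p(U, y) = 2*(5*y) = 10*y)
v = -18 (v = 2 + 10*(-2) = 2 - 20 = -18)
1/(v**3) = 1/((-18)**3) = 1/(-5832) = -1/5832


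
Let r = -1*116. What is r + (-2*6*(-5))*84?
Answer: 4924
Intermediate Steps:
r = -116
r + (-2*6*(-5))*84 = -116 + (-2*6*(-5))*84 = -116 - 12*(-5)*84 = -116 + 60*84 = -116 + 5040 = 4924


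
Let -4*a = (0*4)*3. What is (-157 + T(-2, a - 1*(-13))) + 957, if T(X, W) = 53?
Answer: 853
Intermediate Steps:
a = 0 (a = -0*4*3/4 = -0*3 = -1/4*0 = 0)
(-157 + T(-2, a - 1*(-13))) + 957 = (-157 + 53) + 957 = -104 + 957 = 853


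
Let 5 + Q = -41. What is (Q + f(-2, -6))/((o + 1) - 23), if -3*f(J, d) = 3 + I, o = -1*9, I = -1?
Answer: 140/93 ≈ 1.5054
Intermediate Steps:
Q = -46 (Q = -5 - 41 = -46)
o = -9
f(J, d) = -2/3 (f(J, d) = -(3 - 1)/3 = -1/3*2 = -2/3)
(Q + f(-2, -6))/((o + 1) - 23) = (-46 - 2/3)/((-9 + 1) - 23) = -140/3/(-8 - 23) = -140/3/(-31) = -1/31*(-140/3) = 140/93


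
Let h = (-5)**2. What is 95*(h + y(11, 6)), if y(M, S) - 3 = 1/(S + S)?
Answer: 32015/12 ≈ 2667.9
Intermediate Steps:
y(M, S) = 3 + 1/(2*S) (y(M, S) = 3 + 1/(S + S) = 3 + 1/(2*S))
h = 25
95*(h + y(11, 6)) = 95*(25 + (3 + (1/2)/6)) = 95*(25 + (3 + (1/2)*(1/6))) = 95*(25 + (3 + 1/12)) = 95*(25 + 37/12) = 95*(337/12) = 32015/12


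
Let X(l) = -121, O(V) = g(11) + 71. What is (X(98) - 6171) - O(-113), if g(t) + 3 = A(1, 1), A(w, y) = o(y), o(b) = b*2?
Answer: -6362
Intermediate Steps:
o(b) = 2*b
A(w, y) = 2*y
g(t) = -1 (g(t) = -3 + 2*1 = -3 + 2 = -1)
O(V) = 70 (O(V) = -1 + 71 = 70)
(X(98) - 6171) - O(-113) = (-121 - 6171) - 1*70 = -6292 - 70 = -6362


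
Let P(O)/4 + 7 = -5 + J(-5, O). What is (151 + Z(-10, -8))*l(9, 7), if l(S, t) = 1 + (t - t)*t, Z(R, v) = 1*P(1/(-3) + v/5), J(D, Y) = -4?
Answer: 87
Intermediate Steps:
P(O) = -64 (P(O) = -28 + 4*(-5 - 4) = -28 + 4*(-9) = -28 - 36 = -64)
Z(R, v) = -64 (Z(R, v) = 1*(-64) = -64)
l(S, t) = 1 (l(S, t) = 1 + 0*t = 1 + 0 = 1)
(151 + Z(-10, -8))*l(9, 7) = (151 - 64)*1 = 87*1 = 87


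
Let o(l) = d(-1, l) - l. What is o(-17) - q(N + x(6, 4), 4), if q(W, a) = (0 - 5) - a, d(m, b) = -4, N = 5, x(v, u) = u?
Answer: 22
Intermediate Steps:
q(W, a) = -5 - a
o(l) = -4 - l
o(-17) - q(N + x(6, 4), 4) = (-4 - 1*(-17)) - (-5 - 1*4) = (-4 + 17) - (-5 - 4) = 13 - 1*(-9) = 13 + 9 = 22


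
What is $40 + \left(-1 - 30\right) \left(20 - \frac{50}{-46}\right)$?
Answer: $- \frac{14115}{23} \approx -613.7$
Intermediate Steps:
$40 + \left(-1 - 30\right) \left(20 - \frac{50}{-46}\right) = 40 + \left(-1 - 30\right) \left(20 - 50 \left(- \frac{1}{46}\right)\right) = 40 - 31 \left(20 - - \frac{25}{23}\right) = 40 - 31 \left(20 + \frac{25}{23}\right) = 40 - \frac{15035}{23} = - \frac{14115}{23}$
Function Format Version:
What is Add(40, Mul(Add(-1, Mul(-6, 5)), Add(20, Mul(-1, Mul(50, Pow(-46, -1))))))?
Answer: Rational(-14115, 23) ≈ -613.70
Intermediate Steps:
Add(40, Mul(Add(-1, Mul(-6, 5)), Add(20, Mul(-1, Mul(50, Pow(-46, -1)))))) = Add(40, Mul(Add(-1, -30), Add(20, Mul(-1, Mul(50, Rational(-1, 46)))))) = Add(40, Mul(-31, Add(20, Mul(-1, Rational(-25, 23))))) = Add(40, Mul(-31, Add(20, Rational(25, 23)))) = Add(40, Mul(-31, Rational(485, 23))) = Add(40, Rational(-15035, 23)) = Rational(-14115, 23)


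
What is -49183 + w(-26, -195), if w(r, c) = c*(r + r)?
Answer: -39043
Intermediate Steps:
w(r, c) = 2*c*r (w(r, c) = c*(2*r) = 2*c*r)
-49183 + w(-26, -195) = -49183 + 2*(-195)*(-26) = -49183 + 10140 = -39043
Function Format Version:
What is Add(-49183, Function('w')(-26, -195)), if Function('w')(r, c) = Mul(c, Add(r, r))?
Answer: -39043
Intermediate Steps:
Function('w')(r, c) = Mul(2, c, r) (Function('w')(r, c) = Mul(c, Mul(2, r)) = Mul(2, c, r))
Add(-49183, Function('w')(-26, -195)) = Add(-49183, Mul(2, -195, -26)) = Add(-49183, 10140) = -39043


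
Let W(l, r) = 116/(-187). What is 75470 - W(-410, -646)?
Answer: 14113006/187 ≈ 75471.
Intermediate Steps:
W(l, r) = -116/187 (W(l, r) = 116*(-1/187) = -116/187)
75470 - W(-410, -646) = 75470 - 1*(-116/187) = 75470 + 116/187 = 14113006/187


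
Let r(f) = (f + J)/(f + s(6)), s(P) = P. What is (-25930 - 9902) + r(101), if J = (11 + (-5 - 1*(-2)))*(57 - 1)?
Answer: -3833475/107 ≈ -35827.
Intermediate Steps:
J = 448 (J = (11 + (-5 + 2))*56 = (11 - 3)*56 = 8*56 = 448)
r(f) = (448 + f)/(6 + f) (r(f) = (f + 448)/(f + 6) = (448 + f)/(6 + f))
(-25930 - 9902) + r(101) = (-25930 - 9902) + (448 + 101)/(6 + 101) = -35832 + 549/107 = -3833475/107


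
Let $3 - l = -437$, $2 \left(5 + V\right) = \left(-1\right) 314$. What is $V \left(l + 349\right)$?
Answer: $-127818$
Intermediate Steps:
$V = -162$ ($V = -5 + \frac{\left(-1\right) 314}{2} = -5 + \frac{1}{2} \left(-314\right) = -5 - 157 = -162$)
$l = 440$ ($l = 3 - -437 = 3 + 437 = 440$)
$V \left(l + 349\right) = - 162 \left(440 + 349\right) = \left(-162\right) 789 = -127818$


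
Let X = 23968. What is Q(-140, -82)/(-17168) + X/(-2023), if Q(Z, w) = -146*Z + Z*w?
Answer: -4250507/310097 ≈ -13.707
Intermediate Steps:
Q(-140, -82)/(-17168) + X/(-2023) = -140*(-146 - 82)/(-17168) + 23968/(-2023) = -140*(-228)*(-1/17168) + 23968*(-1/2023) = 31920*(-1/17168) - 3424/289 = -1995/1073 - 3424/289 = -4250507/310097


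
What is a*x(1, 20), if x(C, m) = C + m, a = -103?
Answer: -2163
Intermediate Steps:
a*x(1, 20) = -103*(1 + 20) = -103*21 = -2163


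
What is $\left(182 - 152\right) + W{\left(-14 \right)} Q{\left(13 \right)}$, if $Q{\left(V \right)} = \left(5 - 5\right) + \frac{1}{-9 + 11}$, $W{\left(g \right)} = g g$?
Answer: $128$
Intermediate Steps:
$W{\left(g \right)} = g^{2}$
$Q{\left(V \right)} = \frac{1}{2}$ ($Q{\left(V \right)} = \left(5 - 5\right) + \frac{1}{2} = 0 + \frac{1}{2} = \frac{1}{2}$)
$\left(182 - 152\right) + W{\left(-14 \right)} Q{\left(13 \right)} = \left(182 - 152\right) + \left(-14\right)^{2} \cdot \frac{1}{2} = \left(182 - 152\right) + 196 \cdot \frac{1}{2} = 30 + 98 = 128$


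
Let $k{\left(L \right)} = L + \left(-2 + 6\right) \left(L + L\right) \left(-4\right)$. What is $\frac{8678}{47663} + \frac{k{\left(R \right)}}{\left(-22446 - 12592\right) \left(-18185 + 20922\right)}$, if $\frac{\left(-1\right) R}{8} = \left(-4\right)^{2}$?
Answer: $\frac{59430174806}{326488165927} \approx 0.18203$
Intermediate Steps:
$R = -128$ ($R = - 8 \left(-4\right)^{2} = \left(-8\right) 16 = -128$)
$k{\left(L \right)} = - 31 L$ ($k{\left(L \right)} = L + 4 \cdot 2 L \left(-4\right) = L + 8 L \left(-4\right) = L - 32 L = - 31 L$)
$\frac{8678}{47663} + \frac{k{\left(R \right)}}{\left(-22446 - 12592\right) \left(-18185 + 20922\right)} = \frac{8678}{47663} + \frac{\left(-31\right) \left(-128\right)}{\left(-22446 - 12592\right) \left(-18185 + 20922\right)} = 8678 \cdot \frac{1}{47663} + \frac{3968}{\left(-35038\right) 2737} = \frac{8678}{47663} + \frac{3968}{-95899006} = \frac{8678}{47663} + 3968 \left(- \frac{1}{95899006}\right) = \frac{8678}{47663} - \frac{1984}{47949503} = \frac{59430174806}{326488165927}$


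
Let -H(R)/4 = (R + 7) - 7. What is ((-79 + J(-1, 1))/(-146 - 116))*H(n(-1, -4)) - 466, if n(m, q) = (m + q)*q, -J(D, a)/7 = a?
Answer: -64486/131 ≈ -492.26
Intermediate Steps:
J(D, a) = -7*a
n(m, q) = q*(m + q)
H(R) = -4*R (H(R) = -4*((R + 7) - 7) = -4*((7 + R) - 7) = -4*R)
((-79 + J(-1, 1))/(-146 - 116))*H(n(-1, -4)) - 466 = ((-79 - 7*1)/(-146 - 116))*(-(-16)*(-1 - 4)) - 466 = ((-79 - 7)/(-262))*(-(-16)*(-5)) - 466 = (-86*(-1/262))*(-4*20) - 466 = (43/131)*(-80) - 466 = -3440/131 - 466 = -64486/131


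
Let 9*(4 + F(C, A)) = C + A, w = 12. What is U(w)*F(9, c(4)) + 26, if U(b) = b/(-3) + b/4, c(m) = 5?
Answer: 256/9 ≈ 28.444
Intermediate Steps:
U(b) = -b/12 (U(b) = b*(-⅓) + b*(¼) = -b/3 + b/4 = -b/12)
F(C, A) = -4 + A/9 + C/9 (F(C, A) = -4 + (C + A)/9 = -4 + (A + C)/9 = -4 + (A/9 + C/9) = -4 + A/9 + C/9)
U(w)*F(9, c(4)) + 26 = (-1/12*12)*(-4 + (⅑)*5 + (⅑)*9) + 26 = -(-4 + 5/9 + 1) + 26 = -1*(-22/9) + 26 = 22/9 + 26 = 256/9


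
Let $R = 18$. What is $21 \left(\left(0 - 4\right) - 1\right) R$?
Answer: $-1890$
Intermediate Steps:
$21 \left(\left(0 - 4\right) - 1\right) R = 21 \left(\left(0 - 4\right) - 1\right) 18 = 21 \left(-4 - 1\right) 18 = 21 \left(-5\right) 18 = \left(-105\right) 18 = -1890$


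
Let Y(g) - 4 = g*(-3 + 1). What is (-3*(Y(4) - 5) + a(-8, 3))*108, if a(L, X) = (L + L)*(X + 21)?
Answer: -38556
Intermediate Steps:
a(L, X) = 2*L*(21 + X) (a(L, X) = (2*L)*(21 + X) = 2*L*(21 + X))
Y(g) = 4 - 2*g (Y(g) = 4 + g*(-3 + 1) = 4 + g*(-2) = 4 - 2*g)
(-3*(Y(4) - 5) + a(-8, 3))*108 = (-3*((4 - 2*4) - 5) + 2*(-8)*(21 + 3))*108 = (-3*((4 - 8) - 5) + 2*(-8)*24)*108 = (-3*(-4 - 5) - 384)*108 = (-3*(-9) - 384)*108 = (27 - 384)*108 = -357*108 = -38556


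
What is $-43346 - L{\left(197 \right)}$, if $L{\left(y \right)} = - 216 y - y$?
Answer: $-597$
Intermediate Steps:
$L{\left(y \right)} = - 217 y$
$-43346 - L{\left(197 \right)} = -43346 - \left(-217\right) 197 = -43346 - -42749 = -43346 + 42749 = -597$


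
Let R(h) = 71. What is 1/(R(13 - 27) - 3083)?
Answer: -1/3012 ≈ -0.00033201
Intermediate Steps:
1/(R(13 - 27) - 3083) = 1/(71 - 3083) = 1/(-3012) = -1/3012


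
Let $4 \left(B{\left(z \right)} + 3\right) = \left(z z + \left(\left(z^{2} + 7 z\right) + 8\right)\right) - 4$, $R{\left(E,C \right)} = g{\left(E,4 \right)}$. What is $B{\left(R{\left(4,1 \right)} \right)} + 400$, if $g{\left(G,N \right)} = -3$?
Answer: $\frac{1589}{4} \approx 397.25$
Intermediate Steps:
$R{\left(E,C \right)} = -3$
$B{\left(z \right)} = -2 + \frac{z^{2}}{2} + \frac{7 z}{4}$ ($B{\left(z \right)} = -3 + \frac{\left(z z + \left(\left(z^{2} + 7 z\right) + 8\right)\right) - 4}{4} = -3 + \frac{\left(z^{2} + \left(8 + z^{2} + 7 z\right)\right) - 4}{4} = -3 + \frac{\left(8 + 2 z^{2} + 7 z\right) - 4}{4} = -3 + \frac{4 + 2 z^{2} + 7 z}{4} = -3 + \left(1 + \frac{z^{2}}{2} + \frac{7 z}{4}\right) = -2 + \frac{z^{2}}{2} + \frac{7 z}{4}$)
$B{\left(R{\left(4,1 \right)} \right)} + 400 = \left(-2 + \frac{\left(-3\right)^{2}}{2} + \frac{7}{4} \left(-3\right)\right) + 400 = \left(-2 + \frac{1}{2} \cdot 9 - \frac{21}{4}\right) + 400 = \left(-2 + \frac{9}{2} - \frac{21}{4}\right) + 400 = - \frac{11}{4} + 400 = \frac{1589}{4}$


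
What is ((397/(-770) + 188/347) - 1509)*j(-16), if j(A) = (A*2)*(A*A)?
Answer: 1651436376064/133595 ≈ 1.2362e+7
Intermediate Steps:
j(A) = 2*A**3 (j(A) = (2*A)*A**2 = 2*A**3)
((397/(-770) + 188/347) - 1509)*j(-16) = ((397/(-770) + 188/347) - 1509)*(2*(-16)**3) = ((397*(-1/770) + 188*(1/347)) - 1509)*(2*(-4096)) = ((-397/770 + 188/347) - 1509)*(-8192) = (7001/267190 - 1509)*(-8192) = -403182709/267190*(-8192) = 1651436376064/133595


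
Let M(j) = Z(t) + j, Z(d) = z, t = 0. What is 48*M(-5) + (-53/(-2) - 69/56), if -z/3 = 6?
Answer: -60409/56 ≈ -1078.7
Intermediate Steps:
z = -18 (z = -3*6 = -18)
Z(d) = -18
M(j) = -18 + j
48*M(-5) + (-53/(-2) - 69/56) = 48*(-18 - 5) + (-53/(-2) - 69/56) = 48*(-23) + (-53*(-½) - 69*1/56) = -1104 + (53/2 - 69/56) = -1104 + 1415/56 = -60409/56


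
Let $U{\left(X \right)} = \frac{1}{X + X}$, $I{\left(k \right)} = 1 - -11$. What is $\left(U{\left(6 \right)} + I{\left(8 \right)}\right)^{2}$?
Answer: $\frac{21025}{144} \approx 146.01$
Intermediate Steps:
$I{\left(k \right)} = 12$ ($I{\left(k \right)} = 1 + 11 = 12$)
$U{\left(X \right)} = \frac{1}{2 X}$
$\left(U{\left(6 \right)} + I{\left(8 \right)}\right)^{2} = \left(\frac{1}{2 \cdot 6} + 12\right)^{2} = \left(\frac{1}{2} \cdot \frac{1}{6} + 12\right)^{2} = \left(\frac{1}{12} + 12\right)^{2} = \left(\frac{145}{12}\right)^{2} = \frac{21025}{144}$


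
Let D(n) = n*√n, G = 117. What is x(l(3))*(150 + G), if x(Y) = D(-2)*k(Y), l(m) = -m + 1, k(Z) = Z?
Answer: 1068*I*√2 ≈ 1510.4*I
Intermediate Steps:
l(m) = 1 - m
D(n) = n^(3/2)
x(Y) = -2*I*Y*√2 (x(Y) = (-2)^(3/2)*Y = (-2*I*√2)*Y = -2*I*Y*√2)
x(l(3))*(150 + G) = (-2*I*(1 - 1*3)*√2)*(150 + 117) = -2*I*(1 - 3)*√2*267 = -2*I*(-2)*√2*267 = (4*I*√2)*267 = 1068*I*√2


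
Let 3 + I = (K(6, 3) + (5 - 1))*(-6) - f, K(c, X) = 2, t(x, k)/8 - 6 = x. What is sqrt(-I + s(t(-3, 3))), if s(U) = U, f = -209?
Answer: I*sqrt(146) ≈ 12.083*I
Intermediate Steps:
t(x, k) = 48 + 8*x
I = 170 (I = -3 + ((2 + (5 - 1))*(-6) - 1*(-209)) = -3 + ((2 + 4)*(-6) + 209) = -3 + (6*(-6) + 209) = -3 + (-36 + 209) = -3 + 173 = 170)
sqrt(-I + s(t(-3, 3))) = sqrt(-1*170 + (48 + 8*(-3))) = sqrt(-170 + (48 - 24)) = sqrt(-170 + 24) = sqrt(-146) = I*sqrt(146)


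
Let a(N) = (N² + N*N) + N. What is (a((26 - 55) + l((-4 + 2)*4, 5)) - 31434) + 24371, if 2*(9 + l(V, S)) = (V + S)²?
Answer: -4852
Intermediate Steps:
l(V, S) = -9 + (S + V)²/2 (l(V, S) = -9 + (V + S)²/2 = -9 + (S + V)²/2)
a(N) = N + 2*N² (a(N) = (N² + N²) + N = 2*N² + N = N + 2*N²)
(a((26 - 55) + l((-4 + 2)*4, 5)) - 31434) + 24371 = (((26 - 55) + (-9 + (5 + (-4 + 2)*4)²/2))*(1 + 2*((26 - 55) + (-9 + (5 + (-4 + 2)*4)²/2))) - 31434) + 24371 = ((-29 + (-9 + (5 - 2*4)²/2))*(1 + 2*(-29 + (-9 + (5 - 2*4)²/2))) - 31434) + 24371 = ((-29 + (-9 + (5 - 8)²/2))*(1 + 2*(-29 + (-9 + (5 - 8)²/2))) - 31434) + 24371 = ((-29 + (-9 + (½)*(-3)²))*(1 + 2*(-29 + (-9 + (½)*(-3)²))) - 31434) + 24371 = ((-29 + (-9 + (½)*9))*(1 + 2*(-29 + (-9 + (½)*9))) - 31434) + 24371 = ((-29 + (-9 + 9/2))*(1 + 2*(-29 + (-9 + 9/2))) - 31434) + 24371 = ((-29 - 9/2)*(1 + 2*(-29 - 9/2)) - 31434) + 24371 = (-67*(1 + 2*(-67/2))/2 - 31434) + 24371 = (-67*(1 - 67)/2 - 31434) + 24371 = (-67/2*(-66) - 31434) + 24371 = (2211 - 31434) + 24371 = -29223 + 24371 = -4852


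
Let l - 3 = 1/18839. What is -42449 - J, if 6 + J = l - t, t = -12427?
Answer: -1033752448/18839 ≈ -54873.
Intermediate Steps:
l = 56518/18839 (l = 3 + 1/18839 = 56518/18839 ≈ 3.0001)
J = 234055737/18839 (J = -6 + (56518/18839 - 1*(-12427)) = -6 + (56518/18839 + 12427) = -6 + 234168771/18839 = 234055737/18839 ≈ 12424.)
-42449 - J = -42449 - 1*234055737/18839 = -42449 - 234055737/18839 = -1033752448/18839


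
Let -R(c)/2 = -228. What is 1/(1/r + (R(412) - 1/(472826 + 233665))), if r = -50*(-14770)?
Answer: 521743603500/237915083163991 ≈ 0.0021930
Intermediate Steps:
r = 738500
R(c) = 456 (R(c) = -2*(-228) = 456)
1/(1/r + (R(412) - 1/(472826 + 233665))) = 1/(1/738500 + (456 - 1/(472826 + 233665))) = 1/(1/738500 + (456 - 1/706491)) = 1/(1/738500 + 322159895/706491) = 1/(237915083163991/521743603500) = 521743603500/237915083163991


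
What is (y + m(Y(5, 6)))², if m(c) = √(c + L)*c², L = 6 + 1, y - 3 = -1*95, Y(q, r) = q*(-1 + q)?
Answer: 4328464 - 220800*√3 ≈ 3.9460e+6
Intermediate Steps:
y = -92 (y = 3 - 1*95 = 3 - 95 = -92)
L = 7
m(c) = c²*√(7 + c) (m(c) = √(c + 7)*c² = √(7 + c)*c² = c²*√(7 + c))
(y + m(Y(5, 6)))² = (-92 + (5*(-1 + 5))²*√(7 + 5*(-1 + 5)))² = (-92 + (5*4)²*√(7 + 5*4))² = (-92 + 20²*√(7 + 20))² = (-92 + 400*√27)² = (-92 + 400*(3*√3))² = (-92 + 1200*√3)²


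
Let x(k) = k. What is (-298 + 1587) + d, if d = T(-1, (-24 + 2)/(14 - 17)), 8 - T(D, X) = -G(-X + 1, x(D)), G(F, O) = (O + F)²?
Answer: 12157/9 ≈ 1350.8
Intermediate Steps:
G(F, O) = (F + O)²
T(D, X) = 8 + (1 + D - X)² (T(D, X) = 8 - (-1)*((-X + 1) + D)² = 8 - (-1)*((1 - X) + D)² = 8 - (-1)*(1 + D - X)² = 8 + (1 + D - X)²)
d = 556/9 (d = 8 + (1 - 1 - (-24 + 2)/(14 - 17))² = 8 + (1 - 1 - (-22)/(-3))² = 8 + (1 - 1 - (-22)*(-1)/3)² = 8 + (1 - 1 - 1*22/3)² = 8 + (1 - 1 - 22/3)² = 8 + (-22/3)² = 8 + 484/9 = 556/9 ≈ 61.778)
(-298 + 1587) + d = (-298 + 1587) + 556/9 = 1289 + 556/9 = 12157/9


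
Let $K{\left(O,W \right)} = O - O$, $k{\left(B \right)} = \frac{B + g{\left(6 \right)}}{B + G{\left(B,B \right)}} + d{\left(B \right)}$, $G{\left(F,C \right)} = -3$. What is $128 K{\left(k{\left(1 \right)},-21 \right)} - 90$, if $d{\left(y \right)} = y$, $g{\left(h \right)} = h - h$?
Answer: $-90$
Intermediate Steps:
$g{\left(h \right)} = 0$
$k{\left(B \right)} = B + \frac{B}{-3 + B}$ ($k{\left(B \right)} = \frac{B + 0}{B - 3} + B = \frac{B}{-3 + B} + B = B + \frac{B}{-3 + B}$)
$K{\left(O,W \right)} = 0$
$128 K{\left(k{\left(1 \right)},-21 \right)} - 90 = 128 \cdot 0 - 90 = 0 - 90 = -90$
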